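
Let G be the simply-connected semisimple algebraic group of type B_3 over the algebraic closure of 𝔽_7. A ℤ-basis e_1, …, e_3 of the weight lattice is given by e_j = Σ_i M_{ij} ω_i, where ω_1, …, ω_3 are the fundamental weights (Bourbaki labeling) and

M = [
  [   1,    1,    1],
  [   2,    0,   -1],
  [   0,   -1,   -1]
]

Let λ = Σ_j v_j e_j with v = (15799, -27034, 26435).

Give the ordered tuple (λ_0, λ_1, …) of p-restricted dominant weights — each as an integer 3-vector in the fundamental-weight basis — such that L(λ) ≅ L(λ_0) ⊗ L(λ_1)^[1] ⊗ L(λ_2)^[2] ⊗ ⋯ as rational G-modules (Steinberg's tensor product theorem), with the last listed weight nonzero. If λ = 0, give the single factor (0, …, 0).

Compute c_i = Σ_j M_{ij} v_j with v = (15799, -27034, 26435):
  c_1 = 1·15799 + (1)·(-27034) + 1·26435 = 15200
  c_2 = 2·15799 + (0)·(-27034) + (-1)·(26435) = 5163
  c_3 = 0·15799 + (-1)·(-27034) + (-1)·(26435) = 599
Base-7 expansion of each c_i:
  c_1 = 15200 = 3·7^0 + 1·7^1 + 2·7^2 + 2·7^3 + 6·7^4
  c_2 = 5163 = 4·7^0 + 2·7^1 + 0·7^2 + 1·7^3 + 2·7^4
  c_3 = 599 = 4·7^0 + 1·7^1 + 5·7^2 + 1·7^3
Factor λ_0 = (3, 4, 4)
Factor λ_1 = (1, 2, 1)
Factor λ_2 = (2, 0, 5)
Factor λ_3 = (2, 1, 1)
Factor λ_4 = (6, 2, 0)

((3, 4, 4), (1, 2, 1), (2, 0, 5), (2, 1, 1), (6, 2, 0))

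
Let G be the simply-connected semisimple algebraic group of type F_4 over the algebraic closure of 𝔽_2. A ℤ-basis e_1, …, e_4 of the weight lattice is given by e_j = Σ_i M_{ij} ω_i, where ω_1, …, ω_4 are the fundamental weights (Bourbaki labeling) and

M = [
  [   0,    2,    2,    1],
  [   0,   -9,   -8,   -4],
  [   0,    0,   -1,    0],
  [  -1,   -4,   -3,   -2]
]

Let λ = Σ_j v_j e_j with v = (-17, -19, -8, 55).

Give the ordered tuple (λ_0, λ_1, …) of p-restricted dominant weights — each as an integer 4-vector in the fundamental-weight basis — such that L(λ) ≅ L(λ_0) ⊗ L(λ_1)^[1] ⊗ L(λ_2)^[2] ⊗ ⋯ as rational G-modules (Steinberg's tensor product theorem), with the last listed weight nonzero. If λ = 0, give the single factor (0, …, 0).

((1, 1, 0, 1), (0, 1, 0, 1), (0, 1, 0, 1), (0, 1, 1, 0))

ω-coordinates c = M·v, v = (-17, -19, -8, 55):
  c_1 = (0)·(-17) + (2)·(-19) + (2)·(-8) + 1·55 = 1
  c_2 = (0)·(-17) + (-9)·(-19) + (-8)·(-8) + (-4)·(55) = 15
  c_3 = (0)·(-17) + (0)·(-19) + (-1)·(-8) + 0·55 = 8
  c_4 = (-1)·(-17) + (-4)·(-19) + (-3)·(-8) + (-2)·(55) = 7
Writing each c_i in base p = 2:
  c_1 = 1 = 1·2^0
  c_2 = 15 = 1·2^0 + 1·2^1 + 1·2^2 + 1·2^3
  c_3 = 8 = 0·2^0 + 0·2^1 + 0·2^2 + 1·2^3
  c_4 = 7 = 1·2^0 + 1·2^1 + 1·2^2
λ_0 = (1, 1, 0, 1)
λ_1 = (0, 1, 0, 1)
λ_2 = (0, 1, 0, 1)
λ_3 = (0, 1, 1, 0)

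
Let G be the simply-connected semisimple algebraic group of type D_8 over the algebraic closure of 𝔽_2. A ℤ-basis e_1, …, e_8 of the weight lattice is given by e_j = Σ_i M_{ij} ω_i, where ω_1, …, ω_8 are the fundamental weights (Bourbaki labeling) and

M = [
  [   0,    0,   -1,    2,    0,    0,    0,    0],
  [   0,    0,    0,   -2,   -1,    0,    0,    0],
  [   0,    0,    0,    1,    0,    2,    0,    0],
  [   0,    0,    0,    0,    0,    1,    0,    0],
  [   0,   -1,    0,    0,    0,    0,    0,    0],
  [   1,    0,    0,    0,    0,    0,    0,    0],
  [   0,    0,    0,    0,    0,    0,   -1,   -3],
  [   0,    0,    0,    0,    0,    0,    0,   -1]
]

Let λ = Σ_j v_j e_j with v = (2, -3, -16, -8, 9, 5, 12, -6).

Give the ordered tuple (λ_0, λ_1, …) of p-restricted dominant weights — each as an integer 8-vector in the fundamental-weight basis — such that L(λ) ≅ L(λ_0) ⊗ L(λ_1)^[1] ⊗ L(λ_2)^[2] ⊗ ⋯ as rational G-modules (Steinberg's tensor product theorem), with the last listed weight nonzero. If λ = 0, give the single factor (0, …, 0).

((0, 1, 0, 1, 1, 0, 0, 0), (0, 1, 1, 0, 1, 1, 1, 1), (0, 1, 0, 1, 0, 0, 1, 1))

Converting to the ω-basis (c_i = row i of M dotted with v = (2, -3, -16, -8, 9, 5, 12, -6)):
  c_1 = (0)·(2) + (0)·(-3) + (-1)·(-16) + (2)·(-8) + (0)·(9) + (0)·(5) + (0)·(12) + (0)·(-6) = 0
  c_2 = (0)·(2) + (0)·(-3) + (0)·(-16) + (-2)·(-8) + (-1)·(9) + (0)·(5) + (0)·(12) + (0)·(-6) = 7
  c_3 = (0)·(2) + (0)·(-3) + (0)·(-16) + (1)·(-8) + (0)·(9) + (2)·(5) + (0)·(12) + (0)·(-6) = 2
  c_4 = (0)·(2) + (0)·(-3) + (0)·(-16) + (0)·(-8) + (0)·(9) + (1)·(5) + (0)·(12) + (0)·(-6) = 5
  c_5 = (0)·(2) + (-1)·(-3) + (0)·(-16) + (0)·(-8) + (0)·(9) + (0)·(5) + (0)·(12) + (0)·(-6) = 3
  c_6 = (1)·(2) + (0)·(-3) + (0)·(-16) + (0)·(-8) + (0)·(9) + (0)·(5) + (0)·(12) + (0)·(-6) = 2
  c_7 = (0)·(2) + (0)·(-3) + (0)·(-16) + (0)·(-8) + (0)·(9) + (0)·(5) + (-1)·(12) + (-3)·(-6) = 6
  c_8 = (0)·(2) + (0)·(-3) + (0)·(-16) + (0)·(-8) + (0)·(9) + (0)·(5) + (0)·(12) + (-1)·(-6) = 6
p = 2; digits c_i = Σ_j d_{ij}·2^j, 0 ≤ d_{ij} < 2:
  c_1 = 0
  c_2 = 7 = 1·2^0 + 1·2^1 + 1·2^2
  c_3 = 2 = 0·2^0 + 1·2^1
  c_4 = 5 = 1·2^0 + 0·2^1 + 1·2^2
  c_5 = 3 = 1·2^0 + 1·2^1
  c_6 = 2 = 0·2^0 + 1·2^1
  c_7 = 6 = 0·2^0 + 1·2^1 + 1·2^2
  c_8 = 6 = 0·2^0 + 1·2^1 + 1·2^2
p-restricted factor λ_0 = (0, 1, 0, 1, 1, 0, 0, 0)
p-restricted factor λ_1 = (0, 1, 1, 0, 1, 1, 1, 1)
p-restricted factor λ_2 = (0, 1, 0, 1, 0, 0, 1, 1)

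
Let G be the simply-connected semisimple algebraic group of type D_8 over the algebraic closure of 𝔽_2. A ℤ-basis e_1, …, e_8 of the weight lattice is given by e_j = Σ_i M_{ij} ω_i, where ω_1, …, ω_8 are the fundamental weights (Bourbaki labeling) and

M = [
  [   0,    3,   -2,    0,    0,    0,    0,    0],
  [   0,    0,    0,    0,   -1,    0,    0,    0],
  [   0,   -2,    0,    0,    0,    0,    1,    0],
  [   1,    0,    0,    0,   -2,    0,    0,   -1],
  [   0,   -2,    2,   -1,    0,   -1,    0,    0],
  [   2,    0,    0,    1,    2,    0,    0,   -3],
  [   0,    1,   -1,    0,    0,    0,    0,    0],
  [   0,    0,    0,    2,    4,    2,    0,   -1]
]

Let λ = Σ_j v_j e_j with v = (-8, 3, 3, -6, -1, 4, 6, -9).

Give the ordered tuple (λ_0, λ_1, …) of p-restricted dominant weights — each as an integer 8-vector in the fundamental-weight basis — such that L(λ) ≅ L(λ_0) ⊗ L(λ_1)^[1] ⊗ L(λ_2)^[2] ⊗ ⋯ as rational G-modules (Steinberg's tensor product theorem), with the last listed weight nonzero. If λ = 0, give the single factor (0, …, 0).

((1, 1, 0, 1, 0, 1, 0, 1), (1, 0, 0, 1, 1, 1, 0, 0))

Change of basis e → ω: c = M·v where v = (-8, 3, 3, -6, -1, 4, 6, -9):
  c_1 = (0)·(-8) + (3)·(3) + (-2)·(3) + (0)·(-6) + (0)·(-1) + (0)·(4) + (0)·(6) + (0)·(-9) = 3
  c_2 = (0)·(-8) + (0)·(3) + (0)·(3) + (0)·(-6) + (-1)·(-1) + (0)·(4) + (0)·(6) + (0)·(-9) = 1
  c_3 = (0)·(-8) + (-2)·(3) + (0)·(3) + (0)·(-6) + (0)·(-1) + (0)·(4) + (1)·(6) + (0)·(-9) = 0
  c_4 = (1)·(-8) + (0)·(3) + (0)·(3) + (0)·(-6) + (-2)·(-1) + (0)·(4) + (0)·(6) + (-1)·(-9) = 3
  c_5 = (0)·(-8) + (-2)·(3) + (2)·(3) + (-1)·(-6) + (0)·(-1) + (-1)·(4) + (0)·(6) + (0)·(-9) = 2
  c_6 = (2)·(-8) + (0)·(3) + (0)·(3) + (1)·(-6) + (2)·(-1) + (0)·(4) + (0)·(6) + (-3)·(-9) = 3
  c_7 = (0)·(-8) + (1)·(3) + (-1)·(3) + (0)·(-6) + (0)·(-1) + (0)·(4) + (0)·(6) + (0)·(-9) = 0
  c_8 = (0)·(-8) + (0)·(3) + (0)·(3) + (2)·(-6) + (4)·(-1) + (2)·(4) + (0)·(6) + (-1)·(-9) = 1
Base-2 expansion of each c_i:
  c_1 = 3 = 1·2^0 + 1·2^1
  c_2 = 1 = 1·2^0
  c_3 = 0
  c_4 = 3 = 1·2^0 + 1·2^1
  c_5 = 2 = 0·2^0 + 1·2^1
  c_6 = 3 = 1·2^0 + 1·2^1
  c_7 = 0
  c_8 = 1 = 1·2^0
p-restricted factor λ_0 = (1, 1, 0, 1, 0, 1, 0, 1)
p-restricted factor λ_1 = (1, 0, 0, 1, 1, 1, 0, 0)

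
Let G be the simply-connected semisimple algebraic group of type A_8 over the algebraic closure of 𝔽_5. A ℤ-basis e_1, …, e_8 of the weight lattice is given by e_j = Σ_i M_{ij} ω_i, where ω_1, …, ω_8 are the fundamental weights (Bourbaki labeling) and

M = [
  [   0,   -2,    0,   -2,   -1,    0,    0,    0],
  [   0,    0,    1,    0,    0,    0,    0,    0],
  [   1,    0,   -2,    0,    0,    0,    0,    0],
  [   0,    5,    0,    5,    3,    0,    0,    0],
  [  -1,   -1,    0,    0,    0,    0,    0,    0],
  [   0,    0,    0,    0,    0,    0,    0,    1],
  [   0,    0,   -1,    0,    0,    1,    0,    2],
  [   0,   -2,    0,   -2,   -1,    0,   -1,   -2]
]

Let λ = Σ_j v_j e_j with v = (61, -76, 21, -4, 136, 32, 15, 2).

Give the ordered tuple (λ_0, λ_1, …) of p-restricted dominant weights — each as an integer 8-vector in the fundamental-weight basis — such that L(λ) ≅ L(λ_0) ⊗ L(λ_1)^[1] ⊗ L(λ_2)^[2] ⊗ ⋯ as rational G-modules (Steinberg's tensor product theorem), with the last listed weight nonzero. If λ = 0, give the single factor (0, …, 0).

Change of basis e → ω: c = M·v where v = (61, -76, 21, -4, 136, 32, 15, 2):
  c_1 = 0*61 + -2*-76 + 0*21 + -2*-4 + -1*136 + 0*32 + 0*15 + 0*2 = 24
  c_2 = 0*61 + 0*-76 + 1*21 + 0*-4 + 0*136 + 0*32 + 0*15 + 0*2 = 21
  c_3 = 1*61 + 0*-76 + -2*21 + 0*-4 + 0*136 + 0*32 + 0*15 + 0*2 = 19
  c_4 = 0*61 + 5*-76 + 0*21 + 5*-4 + 3*136 + 0*32 + 0*15 + 0*2 = 8
  c_5 = -1*61 + -1*-76 + 0*21 + 0*-4 + 0*136 + 0*32 + 0*15 + 0*2 = 15
  c_6 = 0*61 + 0*-76 + 0*21 + 0*-4 + 0*136 + 0*32 + 0*15 + 1*2 = 2
  c_7 = 0*61 + 0*-76 + -1*21 + 0*-4 + 0*136 + 1*32 + 0*15 + 2*2 = 15
  c_8 = 0*61 + -2*-76 + 0*21 + -2*-4 + -1*136 + 0*32 + -1*15 + -2*2 = 5
Writing each c_i in base p = 5:
  c_1 = 24 = 4·5^0 + 4·5^1
  c_2 = 21 = 1·5^0 + 4·5^1
  c_3 = 19 = 4·5^0 + 3·5^1
  c_4 = 8 = 3·5^0 + 1·5^1
  c_5 = 15 = 0·5^0 + 3·5^1
  c_6 = 2 = 2·5^0
  c_7 = 15 = 0·5^0 + 3·5^1
  c_8 = 5 = 0·5^0 + 1·5^1
Factor λ_0 = (4, 1, 4, 3, 0, 2, 0, 0)
Factor λ_1 = (4, 4, 3, 1, 3, 0, 3, 1)

((4, 1, 4, 3, 0, 2, 0, 0), (4, 4, 3, 1, 3, 0, 3, 1))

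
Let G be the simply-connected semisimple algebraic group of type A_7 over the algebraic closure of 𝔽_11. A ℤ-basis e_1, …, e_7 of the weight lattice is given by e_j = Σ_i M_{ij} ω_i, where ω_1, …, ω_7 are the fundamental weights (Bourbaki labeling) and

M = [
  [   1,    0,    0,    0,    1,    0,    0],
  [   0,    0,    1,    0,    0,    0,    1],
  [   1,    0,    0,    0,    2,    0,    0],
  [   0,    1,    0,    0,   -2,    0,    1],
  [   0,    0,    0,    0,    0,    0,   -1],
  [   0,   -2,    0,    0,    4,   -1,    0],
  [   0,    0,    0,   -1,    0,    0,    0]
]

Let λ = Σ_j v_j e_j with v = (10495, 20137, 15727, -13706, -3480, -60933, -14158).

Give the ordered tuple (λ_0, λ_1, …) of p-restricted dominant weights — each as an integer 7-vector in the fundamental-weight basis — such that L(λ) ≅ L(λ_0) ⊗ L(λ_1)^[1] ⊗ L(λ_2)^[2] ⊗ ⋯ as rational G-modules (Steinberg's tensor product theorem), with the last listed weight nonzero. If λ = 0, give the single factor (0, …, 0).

((8, 7, 4, 3, 1, 7, 0), (10, 10, 2, 10, 0, 7, 3), (2, 1, 7, 7, 7, 0, 3), (5, 1, 2, 9, 10, 5, 10))

Converting to the ω-basis (c_i = row i of M dotted with v = (10495, 20137, 15727, -13706, -3480, -60933, -14158)):
  c_1 = 1·10495 + 0·20137 + 0·15727 + (0)·(-13706) + (1)·(-3480) + (0)·(-60933) + (0)·(-14158) = 7015
  c_2 = 0·10495 + 0·20137 + 1·15727 + (0)·(-13706) + (0)·(-3480) + (0)·(-60933) + (1)·(-14158) = 1569
  c_3 = 1·10495 + 0·20137 + 0·15727 + (0)·(-13706) + (2)·(-3480) + (0)·(-60933) + (0)·(-14158) = 3535
  c_4 = 0·10495 + 1·20137 + 0·15727 + (0)·(-13706) + (-2)·(-3480) + (0)·(-60933) + (1)·(-14158) = 12939
  c_5 = 0·10495 + 0·20137 + 0·15727 + (0)·(-13706) + (0)·(-3480) + (0)·(-60933) + (-1)·(-14158) = 14158
  c_6 = 0·10495 + (-2)·(20137) + 0·15727 + (0)·(-13706) + (4)·(-3480) + (-1)·(-60933) + (0)·(-14158) = 6739
  c_7 = 0·10495 + 0·20137 + 0·15727 + (-1)·(-13706) + (0)·(-3480) + (0)·(-60933) + (0)·(-14158) = 13706
Writing each c_i in base p = 11:
  c_1 = 7015 = 8·11^0 + 10·11^1 + 2·11^2 + 5·11^3
  c_2 = 1569 = 7·11^0 + 10·11^1 + 1·11^2 + 1·11^3
  c_3 = 3535 = 4·11^0 + 2·11^1 + 7·11^2 + 2·11^3
  c_4 = 12939 = 3·11^0 + 10·11^1 + 7·11^2 + 9·11^3
  c_5 = 14158 = 1·11^0 + 0·11^1 + 7·11^2 + 10·11^3
  c_6 = 6739 = 7·11^0 + 7·11^1 + 0·11^2 + 5·11^3
  c_7 = 13706 = 0·11^0 + 3·11^1 + 3·11^2 + 10·11^3
p-restricted factor λ_0 = (8, 7, 4, 3, 1, 7, 0)
p-restricted factor λ_1 = (10, 10, 2, 10, 0, 7, 3)
p-restricted factor λ_2 = (2, 1, 7, 7, 7, 0, 3)
p-restricted factor λ_3 = (5, 1, 2, 9, 10, 5, 10)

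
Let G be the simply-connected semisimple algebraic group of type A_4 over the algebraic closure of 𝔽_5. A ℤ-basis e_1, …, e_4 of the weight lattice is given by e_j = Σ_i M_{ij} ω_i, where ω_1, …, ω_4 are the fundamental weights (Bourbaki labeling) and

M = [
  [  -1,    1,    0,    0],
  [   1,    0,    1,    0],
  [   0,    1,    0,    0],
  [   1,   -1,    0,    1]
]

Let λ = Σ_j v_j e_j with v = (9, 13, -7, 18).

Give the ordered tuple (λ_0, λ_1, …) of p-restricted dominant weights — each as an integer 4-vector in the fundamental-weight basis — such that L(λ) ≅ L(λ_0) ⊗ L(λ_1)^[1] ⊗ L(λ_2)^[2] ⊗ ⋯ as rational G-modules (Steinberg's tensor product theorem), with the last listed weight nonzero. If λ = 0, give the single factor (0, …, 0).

Converting to the ω-basis (c_i = row i of M dotted with v = (9, 13, -7, 18)):
  c_1 = (-1)·(9) + 1·13 + (0)·(-7) + 0·18 = 4
  c_2 = 1·9 + 0·13 + (1)·(-7) + 0·18 = 2
  c_3 = 0·9 + 1·13 + (0)·(-7) + 0·18 = 13
  c_4 = 1·9 + (-1)·(13) + (0)·(-7) + 1·18 = 14
Expand coordinatewise in base 5:
  c_1 = 4 = 4·5^0
  c_2 = 2 = 2·5^0
  c_3 = 13 = 3·5^0 + 2·5^1
  c_4 = 14 = 4·5^0 + 2·5^1
λ_0 = (4, 2, 3, 4)
λ_1 = (0, 0, 2, 2)

((4, 2, 3, 4), (0, 0, 2, 2))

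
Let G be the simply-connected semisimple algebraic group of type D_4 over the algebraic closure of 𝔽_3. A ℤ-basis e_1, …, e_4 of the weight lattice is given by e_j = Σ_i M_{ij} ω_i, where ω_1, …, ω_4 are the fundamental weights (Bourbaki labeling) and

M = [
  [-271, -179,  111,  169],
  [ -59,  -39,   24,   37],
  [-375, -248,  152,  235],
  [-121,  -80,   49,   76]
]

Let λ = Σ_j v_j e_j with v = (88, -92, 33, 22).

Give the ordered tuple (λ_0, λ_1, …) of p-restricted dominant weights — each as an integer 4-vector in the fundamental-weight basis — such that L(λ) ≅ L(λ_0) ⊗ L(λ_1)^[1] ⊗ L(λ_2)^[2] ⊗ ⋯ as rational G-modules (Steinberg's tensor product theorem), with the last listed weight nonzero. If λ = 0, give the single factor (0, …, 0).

((1, 2, 2, 1),)

ω-coordinates c = M·v, v = (88, -92, 33, 22):
  c_1 = (-271)·(88) + (-179)·(-92) + 111·33 + 169·22 = 1
  c_2 = (-59)·(88) + (-39)·(-92) + 24·33 + 37·22 = 2
  c_3 = (-375)·(88) + (-248)·(-92) + 152·33 + 235·22 = 2
  c_4 = (-121)·(88) + (-80)·(-92) + 49·33 + 76·22 = 1
Base-3 expansion of each c_i:
  c_1 = 1 = 1·3^0
  c_2 = 2 = 2·3^0
  c_3 = 2 = 2·3^0
  c_4 = 1 = 1·3^0
λ_0 = (1, 2, 2, 1)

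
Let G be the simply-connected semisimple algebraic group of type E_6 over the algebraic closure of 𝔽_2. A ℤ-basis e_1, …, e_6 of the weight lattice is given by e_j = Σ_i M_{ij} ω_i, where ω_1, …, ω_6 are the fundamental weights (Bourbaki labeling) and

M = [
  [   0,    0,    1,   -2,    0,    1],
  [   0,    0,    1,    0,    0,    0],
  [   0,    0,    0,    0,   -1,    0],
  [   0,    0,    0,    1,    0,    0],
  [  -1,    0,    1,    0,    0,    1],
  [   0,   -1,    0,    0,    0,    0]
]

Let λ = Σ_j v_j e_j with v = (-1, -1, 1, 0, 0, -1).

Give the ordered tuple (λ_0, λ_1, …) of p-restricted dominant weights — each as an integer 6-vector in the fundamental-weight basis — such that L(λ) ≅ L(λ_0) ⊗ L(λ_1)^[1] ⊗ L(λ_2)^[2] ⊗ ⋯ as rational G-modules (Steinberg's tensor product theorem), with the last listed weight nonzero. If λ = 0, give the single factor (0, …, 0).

((0, 1, 0, 0, 1, 1),)

In the fundamental-weight basis, λ has coordinates c = M·v (v = (-1, -1, 1, 0, 0, -1)):
  c_1 = (0)·(-1) + (0)·(-1) + (1)·(1) + (-2)·(0) + (0)·(0) + (1)·(-1) = 0
  c_2 = (0)·(-1) + (0)·(-1) + (1)·(1) + (0)·(0) + (0)·(0) + (0)·(-1) = 1
  c_3 = (0)·(-1) + (0)·(-1) + (0)·(1) + (0)·(0) + (-1)·(0) + (0)·(-1) = 0
  c_4 = (0)·(-1) + (0)·(-1) + (0)·(1) + (1)·(0) + (0)·(0) + (0)·(-1) = 0
  c_5 = (-1)·(-1) + (0)·(-1) + (1)·(1) + (0)·(0) + (0)·(0) + (1)·(-1) = 1
  c_6 = (0)·(-1) + (-1)·(-1) + (0)·(1) + (0)·(0) + (0)·(0) + (0)·(-1) = 1
Expand coordinatewise in base 2:
  c_1 = 0
  c_2 = 1 = 1·2^0
  c_3 = 0
  c_4 = 0
  c_5 = 1 = 1·2^0
  c_6 = 1 = 1·2^0
λ_0 = (0, 1, 0, 0, 1, 1)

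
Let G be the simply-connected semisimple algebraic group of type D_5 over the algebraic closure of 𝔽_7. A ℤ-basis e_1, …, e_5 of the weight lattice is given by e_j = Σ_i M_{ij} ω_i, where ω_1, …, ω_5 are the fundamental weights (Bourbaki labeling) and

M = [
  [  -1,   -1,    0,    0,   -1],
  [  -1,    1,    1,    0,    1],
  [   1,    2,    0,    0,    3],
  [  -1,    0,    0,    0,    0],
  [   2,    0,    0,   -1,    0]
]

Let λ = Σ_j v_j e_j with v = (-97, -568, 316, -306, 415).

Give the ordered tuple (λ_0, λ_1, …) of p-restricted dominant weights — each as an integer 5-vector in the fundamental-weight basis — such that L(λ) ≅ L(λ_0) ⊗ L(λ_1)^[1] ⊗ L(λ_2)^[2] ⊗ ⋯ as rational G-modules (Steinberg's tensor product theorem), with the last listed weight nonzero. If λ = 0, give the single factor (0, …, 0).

In the fundamental-weight basis, λ has coordinates c = M·v (v = (-97, -568, 316, -306, 415)):
  c_1 = (-1)·(-97) + (-1)·(-568) + (0)·(316) + (0)·(-306) + (-1)·(415) = 250
  c_2 = (-1)·(-97) + (1)·(-568) + (1)·(316) + (0)·(-306) + (1)·(415) = 260
  c_3 = (1)·(-97) + (2)·(-568) + (0)·(316) + (0)·(-306) + (3)·(415) = 12
  c_4 = (-1)·(-97) + (0)·(-568) + (0)·(316) + (0)·(-306) + (0)·(415) = 97
  c_5 = (2)·(-97) + (0)·(-568) + (0)·(316) + (-1)·(-306) + (0)·(415) = 112
Expand coordinatewise in base 7:
  c_1 = 250 = 5·7^0 + 0·7^1 + 5·7^2
  c_2 = 260 = 1·7^0 + 2·7^1 + 5·7^2
  c_3 = 12 = 5·7^0 + 1·7^1
  c_4 = 97 = 6·7^0 + 6·7^1 + 1·7^2
  c_5 = 112 = 0·7^0 + 2·7^1 + 2·7^2
Factor λ_0 = (5, 1, 5, 6, 0)
Factor λ_1 = (0, 2, 1, 6, 2)
Factor λ_2 = (5, 5, 0, 1, 2)

((5, 1, 5, 6, 0), (0, 2, 1, 6, 2), (5, 5, 0, 1, 2))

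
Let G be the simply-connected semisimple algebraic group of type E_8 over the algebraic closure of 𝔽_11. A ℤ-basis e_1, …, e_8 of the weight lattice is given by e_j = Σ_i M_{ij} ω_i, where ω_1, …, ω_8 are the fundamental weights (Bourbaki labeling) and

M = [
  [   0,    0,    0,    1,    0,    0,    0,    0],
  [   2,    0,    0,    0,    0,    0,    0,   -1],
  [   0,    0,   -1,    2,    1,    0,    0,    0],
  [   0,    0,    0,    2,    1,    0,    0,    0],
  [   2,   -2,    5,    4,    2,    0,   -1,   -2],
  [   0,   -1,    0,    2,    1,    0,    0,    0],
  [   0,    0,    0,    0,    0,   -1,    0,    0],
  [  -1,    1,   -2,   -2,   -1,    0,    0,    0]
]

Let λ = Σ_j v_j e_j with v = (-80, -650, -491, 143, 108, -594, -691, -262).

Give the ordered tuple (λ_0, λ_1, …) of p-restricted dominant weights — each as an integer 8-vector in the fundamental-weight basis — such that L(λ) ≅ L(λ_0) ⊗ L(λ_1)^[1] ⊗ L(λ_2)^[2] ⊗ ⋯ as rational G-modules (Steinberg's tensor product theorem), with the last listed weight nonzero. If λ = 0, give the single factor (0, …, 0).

((0, 3, 5, 9, 6, 10, 0, 7), (2, 9, 3, 2, 7, 6, 10, 1), (1, 0, 7, 3, 5, 8, 4, 0))

In the fundamental-weight basis, λ has coordinates c = M·v (v = (-80, -650, -491, 143, 108, -594, -691, -262)):
  c_1 = (0)·(-80) + (0)·(-650) + (0)·(-491) + 1·143 + 0·108 + (0)·(-594) + (0)·(-691) + (0)·(-262) = 143
  c_2 = (2)·(-80) + (0)·(-650) + (0)·(-491) + 0·143 + 0·108 + (0)·(-594) + (0)·(-691) + (-1)·(-262) = 102
  c_3 = (0)·(-80) + (0)·(-650) + (-1)·(-491) + 2·143 + 1·108 + (0)·(-594) + (0)·(-691) + (0)·(-262) = 885
  c_4 = (0)·(-80) + (0)·(-650) + (0)·(-491) + 2·143 + 1·108 + (0)·(-594) + (0)·(-691) + (0)·(-262) = 394
  c_5 = (2)·(-80) + (-2)·(-650) + (5)·(-491) + 4·143 + 2·108 + (0)·(-594) + (-1)·(-691) + (-2)·(-262) = 688
  c_6 = (0)·(-80) + (-1)·(-650) + (0)·(-491) + 2·143 + 1·108 + (0)·(-594) + (0)·(-691) + (0)·(-262) = 1044
  c_7 = (0)·(-80) + (0)·(-650) + (0)·(-491) + 0·143 + 0·108 + (-1)·(-594) + (0)·(-691) + (0)·(-262) = 594
  c_8 = (-1)·(-80) + (1)·(-650) + (-2)·(-491) + (-2)·(143) + (-1)·(108) + (0)·(-594) + (0)·(-691) + (0)·(-262) = 18
p = 11; digits c_i = Σ_j d_{ij}·11^j, 0 ≤ d_{ij} < 11:
  c_1 = 143 = 0·11^0 + 2·11^1 + 1·11^2
  c_2 = 102 = 3·11^0 + 9·11^1
  c_3 = 885 = 5·11^0 + 3·11^1 + 7·11^2
  c_4 = 394 = 9·11^0 + 2·11^1 + 3·11^2
  c_5 = 688 = 6·11^0 + 7·11^1 + 5·11^2
  c_6 = 1044 = 10·11^0 + 6·11^1 + 8·11^2
  c_7 = 594 = 0·11^0 + 10·11^1 + 4·11^2
  c_8 = 18 = 7·11^0 + 1·11^1
p-restricted factor λ_0 = (0, 3, 5, 9, 6, 10, 0, 7)
p-restricted factor λ_1 = (2, 9, 3, 2, 7, 6, 10, 1)
p-restricted factor λ_2 = (1, 0, 7, 3, 5, 8, 4, 0)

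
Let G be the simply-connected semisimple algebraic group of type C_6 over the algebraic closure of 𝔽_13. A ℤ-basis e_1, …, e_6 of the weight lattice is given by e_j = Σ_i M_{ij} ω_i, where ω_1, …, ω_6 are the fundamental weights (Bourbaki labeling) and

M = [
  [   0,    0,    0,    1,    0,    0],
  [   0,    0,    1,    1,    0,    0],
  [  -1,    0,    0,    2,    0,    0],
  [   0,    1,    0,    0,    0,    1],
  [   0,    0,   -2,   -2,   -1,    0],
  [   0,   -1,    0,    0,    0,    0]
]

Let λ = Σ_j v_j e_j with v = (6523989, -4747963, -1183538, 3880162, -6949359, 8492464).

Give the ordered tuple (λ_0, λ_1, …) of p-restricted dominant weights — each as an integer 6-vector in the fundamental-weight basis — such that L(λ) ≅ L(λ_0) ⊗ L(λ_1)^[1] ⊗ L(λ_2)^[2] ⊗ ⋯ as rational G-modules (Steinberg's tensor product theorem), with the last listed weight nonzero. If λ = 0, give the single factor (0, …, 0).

((0, 8, 9, 7, 11, 12), (7, 4, 7, 10, 9, 5), (1, 5, 9, 4, 3, 1), (11, 5, 3, 1, 6, 3), (5, 3, 4, 1, 2, 10), (10, 7, 3, 10, 4, 12))

Converting to the ω-basis (c_i = row i of M dotted with v = (6523989, -4747963, -1183538, 3880162, -6949359, 8492464)):
  c_1 = 0*6523989 + 0*-4747963 + 0*-1183538 + 1*3880162 + 0*-6949359 + 0*8492464 = 3880162
  c_2 = 0*6523989 + 0*-4747963 + 1*-1183538 + 1*3880162 + 0*-6949359 + 0*8492464 = 2696624
  c_3 = -1*6523989 + 0*-4747963 + 0*-1183538 + 2*3880162 + 0*-6949359 + 0*8492464 = 1236335
  c_4 = 0*6523989 + 1*-4747963 + 0*-1183538 + 0*3880162 + 0*-6949359 + 1*8492464 = 3744501
  c_5 = 0*6523989 + 0*-4747963 + -2*-1183538 + -2*3880162 + -1*-6949359 + 0*8492464 = 1556111
  c_6 = 0*6523989 + -1*-4747963 + 0*-1183538 + 0*3880162 + 0*-6949359 + 0*8492464 = 4747963
Expand coordinatewise in base 13:
  c_1 = 3880162 = 0·13^0 + 7·13^1 + 1·13^2 + 11·13^3 + 5·13^4 + 10·13^5
  c_2 = 2696624 = 8·13^0 + 4·13^1 + 5·13^2 + 5·13^3 + 3·13^4 + 7·13^5
  c_3 = 1236335 = 9·13^0 + 7·13^1 + 9·13^2 + 3·13^3 + 4·13^4 + 3·13^5
  c_4 = 3744501 = 7·13^0 + 10·13^1 + 4·13^2 + 1·13^3 + 1·13^4 + 10·13^5
  c_5 = 1556111 = 11·13^0 + 9·13^1 + 3·13^2 + 6·13^3 + 2·13^4 + 4·13^5
  c_6 = 4747963 = 12·13^0 + 5·13^1 + 1·13^2 + 3·13^3 + 10·13^4 + 12·13^5
λ_0 = (0, 8, 9, 7, 11, 12)
λ_1 = (7, 4, 7, 10, 9, 5)
λ_2 = (1, 5, 9, 4, 3, 1)
λ_3 = (11, 5, 3, 1, 6, 3)
λ_4 = (5, 3, 4, 1, 2, 10)
λ_5 = (10, 7, 3, 10, 4, 12)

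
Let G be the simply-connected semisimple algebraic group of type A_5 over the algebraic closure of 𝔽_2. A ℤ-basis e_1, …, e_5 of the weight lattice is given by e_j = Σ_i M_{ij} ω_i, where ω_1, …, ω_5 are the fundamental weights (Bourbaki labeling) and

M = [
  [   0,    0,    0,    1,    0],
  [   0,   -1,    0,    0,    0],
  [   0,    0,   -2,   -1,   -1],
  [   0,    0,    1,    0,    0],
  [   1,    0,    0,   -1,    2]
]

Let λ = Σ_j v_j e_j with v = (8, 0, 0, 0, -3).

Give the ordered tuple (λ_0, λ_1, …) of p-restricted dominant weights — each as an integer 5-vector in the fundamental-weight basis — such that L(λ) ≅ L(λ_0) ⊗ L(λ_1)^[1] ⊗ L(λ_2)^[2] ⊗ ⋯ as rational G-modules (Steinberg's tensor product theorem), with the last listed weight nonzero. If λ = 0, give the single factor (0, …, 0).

Converting to the ω-basis (c_i = row i of M dotted with v = (8, 0, 0, 0, -3)):
  c_1 = 0·8 + 0·0 + 0·0 + 1·0 + (0)·(-3) = 0
  c_2 = 0·8 + (-1)·(0) + 0·0 + 0·0 + (0)·(-3) = 0
  c_3 = 0·8 + 0·0 + (-2)·(0) + (-1)·(0) + (-1)·(-3) = 3
  c_4 = 0·8 + 0·0 + 1·0 + 0·0 + (0)·(-3) = 0
  c_5 = 1·8 + 0·0 + 0·0 + (-1)·(0) + (2)·(-3) = 2
Base-2 expansion of each c_i:
  c_1 = 0
  c_2 = 0
  c_3 = 3 = 1·2^0 + 1·2^1
  c_4 = 0
  c_5 = 2 = 0·2^0 + 1·2^1
λ_0 = (0, 0, 1, 0, 0)
λ_1 = (0, 0, 1, 0, 1)

((0, 0, 1, 0, 0), (0, 0, 1, 0, 1))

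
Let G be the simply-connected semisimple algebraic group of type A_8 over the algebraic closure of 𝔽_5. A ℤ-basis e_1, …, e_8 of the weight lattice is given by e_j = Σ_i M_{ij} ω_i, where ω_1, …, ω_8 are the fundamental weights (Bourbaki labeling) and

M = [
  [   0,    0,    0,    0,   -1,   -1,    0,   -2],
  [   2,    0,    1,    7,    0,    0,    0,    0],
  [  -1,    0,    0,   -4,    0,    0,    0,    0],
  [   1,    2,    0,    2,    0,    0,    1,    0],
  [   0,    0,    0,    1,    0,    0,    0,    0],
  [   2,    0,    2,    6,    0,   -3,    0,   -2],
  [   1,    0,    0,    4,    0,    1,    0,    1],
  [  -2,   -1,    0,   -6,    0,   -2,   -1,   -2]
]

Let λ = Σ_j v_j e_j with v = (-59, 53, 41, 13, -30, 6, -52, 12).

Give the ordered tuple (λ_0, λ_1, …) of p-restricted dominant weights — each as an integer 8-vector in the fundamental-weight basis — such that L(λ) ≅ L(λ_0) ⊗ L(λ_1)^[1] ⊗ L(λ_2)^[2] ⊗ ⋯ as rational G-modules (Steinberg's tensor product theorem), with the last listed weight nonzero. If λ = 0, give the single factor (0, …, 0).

((0, 4, 2, 1, 3, 0, 1, 3), (0, 2, 1, 4, 2, 0, 2, 0))

Compute c_i = Σ_j M_{ij} v_j with v = (-59, 53, 41, 13, -30, 6, -52, 12):
  c_1 = (0)·(-59) + (0)·(53) + (0)·(41) + (0)·(13) + (-1)·(-30) + (-1)·(6) + (0)·(-52) + (-2)·(12) = 0
  c_2 = (2)·(-59) + (0)·(53) + (1)·(41) + (7)·(13) + (0)·(-30) + (0)·(6) + (0)·(-52) + (0)·(12) = 14
  c_3 = (-1)·(-59) + (0)·(53) + (0)·(41) + (-4)·(13) + (0)·(-30) + (0)·(6) + (0)·(-52) + (0)·(12) = 7
  c_4 = (1)·(-59) + (2)·(53) + (0)·(41) + (2)·(13) + (0)·(-30) + (0)·(6) + (1)·(-52) + (0)·(12) = 21
  c_5 = (0)·(-59) + (0)·(53) + (0)·(41) + (1)·(13) + (0)·(-30) + (0)·(6) + (0)·(-52) + (0)·(12) = 13
  c_6 = (2)·(-59) + (0)·(53) + (2)·(41) + (6)·(13) + (0)·(-30) + (-3)·(6) + (0)·(-52) + (-2)·(12) = 0
  c_7 = (1)·(-59) + (0)·(53) + (0)·(41) + (4)·(13) + (0)·(-30) + (1)·(6) + (0)·(-52) + (1)·(12) = 11
  c_8 = (-2)·(-59) + (-1)·(53) + (0)·(41) + (-6)·(13) + (0)·(-30) + (-2)·(6) + (-1)·(-52) + (-2)·(12) = 3
p = 5; digits c_i = Σ_j d_{ij}·5^j, 0 ≤ d_{ij} < 5:
  c_1 = 0
  c_2 = 14 = 4·5^0 + 2·5^1
  c_3 = 7 = 2·5^0 + 1·5^1
  c_4 = 21 = 1·5^0 + 4·5^1
  c_5 = 13 = 3·5^0 + 2·5^1
  c_6 = 0
  c_7 = 11 = 1·5^0 + 2·5^1
  c_8 = 3 = 3·5^0
p-restricted factor λ_0 = (0, 4, 2, 1, 3, 0, 1, 3)
p-restricted factor λ_1 = (0, 2, 1, 4, 2, 0, 2, 0)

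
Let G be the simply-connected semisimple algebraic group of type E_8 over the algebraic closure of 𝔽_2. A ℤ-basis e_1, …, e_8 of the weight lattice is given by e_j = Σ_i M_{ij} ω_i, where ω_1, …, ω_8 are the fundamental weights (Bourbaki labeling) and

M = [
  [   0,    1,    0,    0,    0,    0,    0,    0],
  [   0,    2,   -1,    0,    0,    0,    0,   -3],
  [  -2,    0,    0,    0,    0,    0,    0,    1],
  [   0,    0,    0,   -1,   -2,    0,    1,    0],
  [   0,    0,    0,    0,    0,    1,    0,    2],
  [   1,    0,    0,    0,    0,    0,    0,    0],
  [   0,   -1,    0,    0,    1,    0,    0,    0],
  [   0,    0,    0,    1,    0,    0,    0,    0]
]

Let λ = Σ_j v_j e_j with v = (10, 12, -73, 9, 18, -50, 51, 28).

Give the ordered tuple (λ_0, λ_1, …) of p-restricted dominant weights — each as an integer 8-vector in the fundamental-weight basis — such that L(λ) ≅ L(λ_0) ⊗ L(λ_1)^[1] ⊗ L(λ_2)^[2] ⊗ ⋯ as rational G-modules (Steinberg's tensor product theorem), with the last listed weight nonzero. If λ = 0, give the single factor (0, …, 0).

((0, 1, 0, 0, 0, 0, 0, 1), (0, 0, 0, 1, 1, 1, 1, 0), (1, 1, 0, 1, 1, 0, 1, 0), (1, 1, 1, 0, 0, 1, 0, 1))

Compute c_i = Σ_j M_{ij} v_j with v = (10, 12, -73, 9, 18, -50, 51, 28):
  c_1 = 0*10 + 1*12 + 0*-73 + 0*9 + 0*18 + 0*-50 + 0*51 + 0*28 = 12
  c_2 = 0*10 + 2*12 + -1*-73 + 0*9 + 0*18 + 0*-50 + 0*51 + -3*28 = 13
  c_3 = -2*10 + 0*12 + 0*-73 + 0*9 + 0*18 + 0*-50 + 0*51 + 1*28 = 8
  c_4 = 0*10 + 0*12 + 0*-73 + -1*9 + -2*18 + 0*-50 + 1*51 + 0*28 = 6
  c_5 = 0*10 + 0*12 + 0*-73 + 0*9 + 0*18 + 1*-50 + 0*51 + 2*28 = 6
  c_6 = 1*10 + 0*12 + 0*-73 + 0*9 + 0*18 + 0*-50 + 0*51 + 0*28 = 10
  c_7 = 0*10 + -1*12 + 0*-73 + 0*9 + 1*18 + 0*-50 + 0*51 + 0*28 = 6
  c_8 = 0*10 + 0*12 + 0*-73 + 1*9 + 0*18 + 0*-50 + 0*51 + 0*28 = 9
Writing each c_i in base p = 2:
  c_1 = 12 = 0·2^0 + 0·2^1 + 1·2^2 + 1·2^3
  c_2 = 13 = 1·2^0 + 0·2^1 + 1·2^2 + 1·2^3
  c_3 = 8 = 0·2^0 + 0·2^1 + 0·2^2 + 1·2^3
  c_4 = 6 = 0·2^0 + 1·2^1 + 1·2^2
  c_5 = 6 = 0·2^0 + 1·2^1 + 1·2^2
  c_6 = 10 = 0·2^0 + 1·2^1 + 0·2^2 + 1·2^3
  c_7 = 6 = 0·2^0 + 1·2^1 + 1·2^2
  c_8 = 9 = 1·2^0 + 0·2^1 + 0·2^2 + 1·2^3
p-restricted factor λ_0 = (0, 1, 0, 0, 0, 0, 0, 1)
p-restricted factor λ_1 = (0, 0, 0, 1, 1, 1, 1, 0)
p-restricted factor λ_2 = (1, 1, 0, 1, 1, 0, 1, 0)
p-restricted factor λ_3 = (1, 1, 1, 0, 0, 1, 0, 1)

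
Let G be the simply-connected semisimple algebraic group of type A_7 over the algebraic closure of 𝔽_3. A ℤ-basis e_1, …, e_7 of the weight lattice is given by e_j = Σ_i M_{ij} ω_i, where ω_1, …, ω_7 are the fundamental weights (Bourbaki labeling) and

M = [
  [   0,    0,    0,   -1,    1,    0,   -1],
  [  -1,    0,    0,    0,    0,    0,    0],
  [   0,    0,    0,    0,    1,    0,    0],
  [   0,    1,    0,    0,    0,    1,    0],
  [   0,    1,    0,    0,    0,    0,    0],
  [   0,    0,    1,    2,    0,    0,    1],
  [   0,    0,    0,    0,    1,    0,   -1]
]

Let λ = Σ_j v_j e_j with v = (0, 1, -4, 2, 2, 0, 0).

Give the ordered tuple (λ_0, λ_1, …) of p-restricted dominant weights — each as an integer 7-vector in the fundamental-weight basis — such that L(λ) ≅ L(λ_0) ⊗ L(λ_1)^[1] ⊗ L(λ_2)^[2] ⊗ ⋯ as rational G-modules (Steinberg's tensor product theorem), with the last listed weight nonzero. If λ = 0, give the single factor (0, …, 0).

In the fundamental-weight basis, λ has coordinates c = M·v (v = (0, 1, -4, 2, 2, 0, 0)):
  c_1 = (0)·(0) + (0)·(1) + (0)·(-4) + (-1)·(2) + (1)·(2) + (0)·(0) + (-1)·(0) = 0
  c_2 = (-1)·(0) + (0)·(1) + (0)·(-4) + (0)·(2) + (0)·(2) + (0)·(0) + (0)·(0) = 0
  c_3 = (0)·(0) + (0)·(1) + (0)·(-4) + (0)·(2) + (1)·(2) + (0)·(0) + (0)·(0) = 2
  c_4 = (0)·(0) + (1)·(1) + (0)·(-4) + (0)·(2) + (0)·(2) + (1)·(0) + (0)·(0) = 1
  c_5 = (0)·(0) + (1)·(1) + (0)·(-4) + (0)·(2) + (0)·(2) + (0)·(0) + (0)·(0) = 1
  c_6 = (0)·(0) + (0)·(1) + (1)·(-4) + (2)·(2) + (0)·(2) + (0)·(0) + (1)·(0) = 0
  c_7 = (0)·(0) + (0)·(1) + (0)·(-4) + (0)·(2) + (1)·(2) + (0)·(0) + (-1)·(0) = 2
Base-3 expansion of each c_i:
  c_1 = 0
  c_2 = 0
  c_3 = 2 = 2·3^0
  c_4 = 1 = 1·3^0
  c_5 = 1 = 1·3^0
  c_6 = 0
  c_7 = 2 = 2·3^0
p-restricted factor λ_0 = (0, 0, 2, 1, 1, 0, 2)

((0, 0, 2, 1, 1, 0, 2),)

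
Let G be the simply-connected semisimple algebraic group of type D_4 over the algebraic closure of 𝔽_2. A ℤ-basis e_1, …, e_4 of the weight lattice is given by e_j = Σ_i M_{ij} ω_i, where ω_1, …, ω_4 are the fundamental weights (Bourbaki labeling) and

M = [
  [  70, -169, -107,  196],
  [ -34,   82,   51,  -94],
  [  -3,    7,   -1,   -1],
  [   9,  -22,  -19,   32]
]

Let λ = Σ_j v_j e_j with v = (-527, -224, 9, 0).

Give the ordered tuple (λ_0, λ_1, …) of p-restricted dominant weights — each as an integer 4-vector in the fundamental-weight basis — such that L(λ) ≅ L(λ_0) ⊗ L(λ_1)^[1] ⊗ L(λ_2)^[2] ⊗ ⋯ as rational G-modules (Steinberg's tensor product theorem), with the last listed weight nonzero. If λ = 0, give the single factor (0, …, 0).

((1, 1, 0, 0), (1, 0, 0, 1), (0, 0, 1, 1), (0, 1, 0, 1))

In the fundamental-weight basis, λ has coordinates c = M·v (v = (-527, -224, 9, 0)):
  c_1 = (70)·(-527) + (-169)·(-224) + (-107)·(9) + 196·0 = 3
  c_2 = (-34)·(-527) + (82)·(-224) + 51·9 + (-94)·(0) = 9
  c_3 = (-3)·(-527) + (7)·(-224) + (-1)·(9) + (-1)·(0) = 4
  c_4 = (9)·(-527) + (-22)·(-224) + (-19)·(9) + 32·0 = 14
p = 2; digits c_i = Σ_j d_{ij}·2^j, 0 ≤ d_{ij} < 2:
  c_1 = 3 = 1·2^0 + 1·2^1
  c_2 = 9 = 1·2^0 + 0·2^1 + 0·2^2 + 1·2^3
  c_3 = 4 = 0·2^0 + 0·2^1 + 1·2^2
  c_4 = 14 = 0·2^0 + 1·2^1 + 1·2^2 + 1·2^3
Factor λ_0 = (1, 1, 0, 0)
Factor λ_1 = (1, 0, 0, 1)
Factor λ_2 = (0, 0, 1, 1)
Factor λ_3 = (0, 1, 0, 1)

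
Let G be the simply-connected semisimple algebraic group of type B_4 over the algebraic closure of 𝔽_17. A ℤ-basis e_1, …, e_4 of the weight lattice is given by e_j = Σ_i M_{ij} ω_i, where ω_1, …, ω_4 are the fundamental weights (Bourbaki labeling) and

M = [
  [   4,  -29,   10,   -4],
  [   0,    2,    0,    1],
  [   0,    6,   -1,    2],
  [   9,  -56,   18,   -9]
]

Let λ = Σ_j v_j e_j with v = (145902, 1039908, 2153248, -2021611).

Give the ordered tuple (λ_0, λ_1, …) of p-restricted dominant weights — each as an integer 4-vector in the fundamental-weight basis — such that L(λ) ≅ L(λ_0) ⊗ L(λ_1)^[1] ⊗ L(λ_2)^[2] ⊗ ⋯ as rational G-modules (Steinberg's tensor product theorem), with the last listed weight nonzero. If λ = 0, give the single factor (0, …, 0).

((14, 14, 2, 4), (6, 6, 12, 1), (3, 14, 12, 6), (9, 11, 8, 6))

Change of basis e → ω: c = M·v where v = (145902, 1039908, 2153248, -2021611):
  c_1 = 4*145902 + -29*1039908 + 10*2153248 + -4*-2021611 = 45200
  c_2 = 0*145902 + 2*1039908 + 0*2153248 + 1*-2021611 = 58205
  c_3 = 0*145902 + 6*1039908 + -1*2153248 + 2*-2021611 = 42978
  c_4 = 9*145902 + -56*1039908 + 18*2153248 + -9*-2021611 = 31233
Writing each c_i in base p = 17:
  c_1 = 45200 = 14·17^0 + 6·17^1 + 3·17^2 + 9·17^3
  c_2 = 58205 = 14·17^0 + 6·17^1 + 14·17^2 + 11·17^3
  c_3 = 42978 = 2·17^0 + 12·17^1 + 12·17^2 + 8·17^3
  c_4 = 31233 = 4·17^0 + 1·17^1 + 6·17^2 + 6·17^3
λ_0 = (14, 14, 2, 4)
λ_1 = (6, 6, 12, 1)
λ_2 = (3, 14, 12, 6)
λ_3 = (9, 11, 8, 6)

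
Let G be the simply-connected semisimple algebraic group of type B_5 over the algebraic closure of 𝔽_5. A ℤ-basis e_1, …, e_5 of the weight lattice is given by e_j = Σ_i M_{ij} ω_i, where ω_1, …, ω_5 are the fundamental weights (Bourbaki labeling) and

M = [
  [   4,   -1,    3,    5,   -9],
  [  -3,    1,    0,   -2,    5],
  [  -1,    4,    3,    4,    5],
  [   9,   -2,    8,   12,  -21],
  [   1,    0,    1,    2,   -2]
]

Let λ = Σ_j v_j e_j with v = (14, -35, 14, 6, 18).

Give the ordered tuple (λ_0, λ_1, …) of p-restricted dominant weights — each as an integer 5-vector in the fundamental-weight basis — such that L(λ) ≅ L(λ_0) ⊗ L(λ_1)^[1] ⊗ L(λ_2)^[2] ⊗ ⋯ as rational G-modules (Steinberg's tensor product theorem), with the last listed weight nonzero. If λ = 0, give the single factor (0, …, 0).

Compute c_i = Σ_j M_{ij} v_j with v = (14, -35, 14, 6, 18):
  c_1 = 4*14 + -1*-35 + 3*14 + 5*6 + -9*18 = 1
  c_2 = -3*14 + 1*-35 + 0*14 + -2*6 + 5*18 = 1
  c_3 = -1*14 + 4*-35 + 3*14 + 4*6 + 5*18 = 2
  c_4 = 9*14 + -2*-35 + 8*14 + 12*6 + -21*18 = 2
  c_5 = 1*14 + 0*-35 + 1*14 + 2*6 + -2*18 = 4
Expand coordinatewise in base 5:
  c_1 = 1 = 1·5^0
  c_2 = 1 = 1·5^0
  c_3 = 2 = 2·5^0
  c_4 = 2 = 2·5^0
  c_5 = 4 = 4·5^0
Factor λ_0 = (1, 1, 2, 2, 4)

((1, 1, 2, 2, 4),)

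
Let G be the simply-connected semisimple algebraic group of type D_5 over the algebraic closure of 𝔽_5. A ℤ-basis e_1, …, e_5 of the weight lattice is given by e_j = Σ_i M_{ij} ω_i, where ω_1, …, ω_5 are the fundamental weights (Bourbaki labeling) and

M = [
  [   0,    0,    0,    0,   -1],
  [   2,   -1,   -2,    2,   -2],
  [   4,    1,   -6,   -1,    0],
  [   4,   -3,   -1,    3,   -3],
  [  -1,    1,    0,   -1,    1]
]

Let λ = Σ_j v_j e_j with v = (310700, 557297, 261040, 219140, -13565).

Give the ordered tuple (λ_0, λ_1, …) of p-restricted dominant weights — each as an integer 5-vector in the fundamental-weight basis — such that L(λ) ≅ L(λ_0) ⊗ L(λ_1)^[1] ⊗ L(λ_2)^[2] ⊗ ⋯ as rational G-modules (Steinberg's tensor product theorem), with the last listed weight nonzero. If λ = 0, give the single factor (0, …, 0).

((0, 3, 2, 4, 2), (3, 1, 3, 1, 3), (2, 2, 3, 4, 0), (3, 4, 2, 3, 1), (1, 1, 3, 2, 2), (4, 2, 4, 2, 4))

Compute c_i = Σ_j M_{ij} v_j with v = (310700, 557297, 261040, 219140, -13565):
  c_1 = 0*310700 + 0*557297 + 0*261040 + 0*219140 + -1*-13565 = 13565
  c_2 = 2*310700 + -1*557297 + -2*261040 + 2*219140 + -2*-13565 = 7433
  c_3 = 4*310700 + 1*557297 + -6*261040 + -1*219140 + 0*-13565 = 14717
  c_4 = 4*310700 + -3*557297 + -1*261040 + 3*219140 + -3*-13565 = 7984
  c_5 = -1*310700 + 1*557297 + 0*261040 + -1*219140 + 1*-13565 = 13892
Base-5 expansion of each c_i:
  c_1 = 13565 = 0·5^0 + 3·5^1 + 2·5^2 + 3·5^3 + 1·5^4 + 4·5^5
  c_2 = 7433 = 3·5^0 + 1·5^1 + 2·5^2 + 4·5^3 + 1·5^4 + 2·5^5
  c_3 = 14717 = 2·5^0 + 3·5^1 + 3·5^2 + 2·5^3 + 3·5^4 + 4·5^5
  c_4 = 7984 = 4·5^0 + 1·5^1 + 4·5^2 + 3·5^3 + 2·5^4 + 2·5^5
  c_5 = 13892 = 2·5^0 + 3·5^1 + 0·5^2 + 1·5^3 + 2·5^4 + 4·5^5
Factor λ_0 = (0, 3, 2, 4, 2)
Factor λ_1 = (3, 1, 3, 1, 3)
Factor λ_2 = (2, 2, 3, 4, 0)
Factor λ_3 = (3, 4, 2, 3, 1)
Factor λ_4 = (1, 1, 3, 2, 2)
Factor λ_5 = (4, 2, 4, 2, 4)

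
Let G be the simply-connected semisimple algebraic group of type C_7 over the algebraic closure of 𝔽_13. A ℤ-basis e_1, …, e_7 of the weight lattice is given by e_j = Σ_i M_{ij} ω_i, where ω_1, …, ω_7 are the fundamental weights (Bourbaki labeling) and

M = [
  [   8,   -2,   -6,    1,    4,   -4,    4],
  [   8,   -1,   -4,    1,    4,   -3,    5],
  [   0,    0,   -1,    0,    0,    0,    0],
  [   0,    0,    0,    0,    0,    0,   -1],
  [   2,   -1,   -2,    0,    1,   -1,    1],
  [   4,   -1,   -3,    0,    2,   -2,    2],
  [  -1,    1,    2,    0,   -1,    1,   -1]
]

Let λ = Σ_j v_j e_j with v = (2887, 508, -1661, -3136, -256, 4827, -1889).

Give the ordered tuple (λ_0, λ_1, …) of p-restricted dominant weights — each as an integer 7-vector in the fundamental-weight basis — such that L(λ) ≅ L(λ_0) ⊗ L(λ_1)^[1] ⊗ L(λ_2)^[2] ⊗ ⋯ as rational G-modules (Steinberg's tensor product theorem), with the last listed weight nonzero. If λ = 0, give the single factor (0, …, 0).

Converting to the ω-basis (c_i = row i of M dotted with v = (2887, 508, -1661, -3136, -256, 4827, -1889)):
  c_1 = 8*2887 + -2*508 + -6*-1661 + 1*-3136 + 4*-256 + -4*4827 + 4*-1889 = 1022
  c_2 = 8*2887 + -1*508 + -4*-1661 + 1*-3136 + 4*-256 + -3*4827 + 5*-1889 = 1146
  c_3 = 0*2887 + 0*508 + -1*-1661 + 0*-3136 + 0*-256 + 0*4827 + 0*-1889 = 1661
  c_4 = 0*2887 + 0*508 + 0*-1661 + 0*-3136 + 0*-256 + 0*4827 + -1*-1889 = 1889
  c_5 = 2*2887 + -1*508 + -2*-1661 + 0*-3136 + 1*-256 + -1*4827 + 1*-1889 = 1616
  c_6 = 4*2887 + -1*508 + -3*-1661 + 0*-3136 + 2*-256 + -2*4827 + 2*-1889 = 2079
  c_7 = -1*2887 + 1*508 + 2*-1661 + 0*-3136 + -1*-256 + 1*4827 + -1*-1889 = 1271
Expand coordinatewise in base 13:
  c_1 = 1022 = 8·13^0 + 0·13^1 + 6·13^2
  c_2 = 1146 = 2·13^0 + 10·13^1 + 6·13^2
  c_3 = 1661 = 10·13^0 + 10·13^1 + 9·13^2
  c_4 = 1889 = 4·13^0 + 2·13^1 + 11·13^2
  c_5 = 1616 = 4·13^0 + 7·13^1 + 9·13^2
  c_6 = 2079 = 12·13^0 + 3·13^1 + 12·13^2
  c_7 = 1271 = 10·13^0 + 6·13^1 + 7·13^2
p-restricted factor λ_0 = (8, 2, 10, 4, 4, 12, 10)
p-restricted factor λ_1 = (0, 10, 10, 2, 7, 3, 6)
p-restricted factor λ_2 = (6, 6, 9, 11, 9, 12, 7)

((8, 2, 10, 4, 4, 12, 10), (0, 10, 10, 2, 7, 3, 6), (6, 6, 9, 11, 9, 12, 7))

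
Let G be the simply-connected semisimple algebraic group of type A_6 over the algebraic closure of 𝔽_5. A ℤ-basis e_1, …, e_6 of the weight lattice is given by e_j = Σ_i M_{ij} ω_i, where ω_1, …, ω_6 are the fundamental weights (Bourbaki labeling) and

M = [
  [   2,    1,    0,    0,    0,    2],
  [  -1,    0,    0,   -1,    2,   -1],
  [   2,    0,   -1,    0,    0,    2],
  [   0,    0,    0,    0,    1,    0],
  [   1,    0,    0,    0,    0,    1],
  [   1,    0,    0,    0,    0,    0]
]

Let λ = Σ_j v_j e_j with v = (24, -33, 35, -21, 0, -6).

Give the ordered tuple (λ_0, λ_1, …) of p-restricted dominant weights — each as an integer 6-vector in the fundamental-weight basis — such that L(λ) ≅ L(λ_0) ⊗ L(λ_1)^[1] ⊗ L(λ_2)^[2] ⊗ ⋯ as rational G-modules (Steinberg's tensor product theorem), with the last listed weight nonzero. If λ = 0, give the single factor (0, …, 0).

ω-coordinates c = M·v, v = (24, -33, 35, -21, 0, -6):
  c_1 = 2·24 + (1)·(-33) + 0·35 + (0)·(-21) + 0·0 + (2)·(-6) = 3
  c_2 = (-1)·(24) + (0)·(-33) + 0·35 + (-1)·(-21) + 2·0 + (-1)·(-6) = 3
  c_3 = 2·24 + (0)·(-33) + (-1)·(35) + (0)·(-21) + 0·0 + (2)·(-6) = 1
  c_4 = 0·24 + (0)·(-33) + 0·35 + (0)·(-21) + 1·0 + (0)·(-6) = 0
  c_5 = 1·24 + (0)·(-33) + 0·35 + (0)·(-21) + 0·0 + (1)·(-6) = 18
  c_6 = 1·24 + (0)·(-33) + 0·35 + (0)·(-21) + 0·0 + (0)·(-6) = 24
Base-5 expansion of each c_i:
  c_1 = 3 = 3·5^0
  c_2 = 3 = 3·5^0
  c_3 = 1 = 1·5^0
  c_4 = 0
  c_5 = 18 = 3·5^0 + 3·5^1
  c_6 = 24 = 4·5^0 + 4·5^1
λ_0 = (3, 3, 1, 0, 3, 4)
λ_1 = (0, 0, 0, 0, 3, 4)

((3, 3, 1, 0, 3, 4), (0, 0, 0, 0, 3, 4))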